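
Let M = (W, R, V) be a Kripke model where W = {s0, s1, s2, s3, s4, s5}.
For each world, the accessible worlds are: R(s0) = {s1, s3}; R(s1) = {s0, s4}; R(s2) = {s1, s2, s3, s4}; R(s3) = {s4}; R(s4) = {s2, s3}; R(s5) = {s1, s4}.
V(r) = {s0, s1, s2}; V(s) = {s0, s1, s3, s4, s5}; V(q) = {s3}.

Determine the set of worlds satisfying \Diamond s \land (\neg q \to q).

s3

Recall that \Diamond ψ holds at a world iff ψ holds at some accessible world.
Let φ = \Diamond s \land (\neg q \to q). Evaluate φ at each world:
  s0 (successors {s1, s3}): φ is false.
  s1 (successors {s0, s4}): φ is false.
  s2 (successors {s1, s2, s3, s4}): φ is false.
  s3 (successors {s4}): φ is true.
  s4 (successors {s2, s3}): φ is false.
  s5 (successors {s1, s4}): φ is false.
For instance, at s1:
  At s1: \Diamond s is true, \neg q \to q is false, so \Diamond s \land (\neg q \to q) is false.
    At s1: \Diamond s requires s at some successor in {s0, s4}.
      s holds at s0, so \Diamond s is true at s1.
Satisfying worlds: {s3}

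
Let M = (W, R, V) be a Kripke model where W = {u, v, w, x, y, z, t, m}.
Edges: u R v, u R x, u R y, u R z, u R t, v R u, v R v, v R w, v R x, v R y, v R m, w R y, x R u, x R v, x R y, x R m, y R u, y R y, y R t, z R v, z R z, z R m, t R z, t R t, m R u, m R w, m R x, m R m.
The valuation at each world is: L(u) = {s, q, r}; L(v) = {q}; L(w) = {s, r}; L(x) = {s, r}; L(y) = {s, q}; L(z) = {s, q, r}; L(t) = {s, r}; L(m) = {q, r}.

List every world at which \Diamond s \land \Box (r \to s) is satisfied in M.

Let φ = \Diamond s \land \Box (r \to s). Evaluate φ at each world:
  u (successors {v, x, y, z, t}): φ is true.
  v (successors {u, v, w, x, y, m}): φ is false.
  w (successors {y}): φ is true.
  x (successors {u, v, y, m}): φ is false.
  y (successors {u, y, t}): φ is true.
  z (successors {v, z, m}): φ is false.
  t (successors {z, t}): φ is true.
  m (successors {u, w, x, m}): φ is false.
For instance, at x:
  At x: \Diamond s is true, \Box (r \to s) is false, so \Diamond s \land \Box (r \to s) is false.
    At x: \Diamond s requires s at some successor in {u, v, y, m}.
      s holds at u, so \Diamond s is true at x.
    At x: \Box (r \to s) requires r \to s at every successor {u, v, y, m}.
      r \to s fails at m, so \Box (r \to s) is false at x.
Satisfying worlds: {u, w, y, t}

u, w, y, t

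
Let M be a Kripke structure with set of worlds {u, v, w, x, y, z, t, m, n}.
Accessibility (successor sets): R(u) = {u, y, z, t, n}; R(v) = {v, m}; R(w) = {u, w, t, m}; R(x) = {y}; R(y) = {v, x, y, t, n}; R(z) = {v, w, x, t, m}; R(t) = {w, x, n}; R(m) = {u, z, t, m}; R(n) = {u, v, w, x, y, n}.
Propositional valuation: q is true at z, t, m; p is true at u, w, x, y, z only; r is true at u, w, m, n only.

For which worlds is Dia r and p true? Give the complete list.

u, w, y, z

Recall that Dia ψ holds at a world iff ψ holds at some accessible world.
Let φ = Dia r and p. Evaluate φ at each world:
  u (successors {u, y, z, t, n}): φ is true.
  v (successors {v, m}): φ is false.
  w (successors {u, w, t, m}): φ is true.
  x (successors {y}): φ is false.
  y (successors {v, x, y, t, n}): φ is true.
  z (successors {v, w, x, t, m}): φ is true.
  t (successors {w, x, n}): φ is false.
  m (successors {u, z, t, m}): φ is false.
  n (successors {u, v, w, x, y, n}): φ is false.
For instance, at u:
  At u: Dia r is true, p is true, so Dia r and p is true.
    At u: Dia r requires r at some successor in {u, y, z, t, n}.
      r holds at u, so Dia r is true at u.
Satisfying worlds: {u, w, y, z}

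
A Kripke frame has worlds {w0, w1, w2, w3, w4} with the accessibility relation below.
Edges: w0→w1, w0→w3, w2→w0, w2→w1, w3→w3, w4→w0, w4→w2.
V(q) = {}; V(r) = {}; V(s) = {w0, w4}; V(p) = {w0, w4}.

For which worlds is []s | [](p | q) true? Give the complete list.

w1

Let φ = []s | [](p | q). Evaluate φ at each world:
  w0 (successors {w1, w3}): φ is false.
  w1 (successors ∅): φ is true.
  w2 (successors {w0, w1}): φ is false.
  w3 (successors {w3}): φ is false.
  w4 (successors {w0, w2}): φ is false.
For instance, at w0:
  At w0: []s is false, [](p | q) is false, so []s | [](p | q) is false.
    At w0: []s requires s at every successor {w1, w3}.
      s fails at w1, so []s is false at w0.
    At w0: [](p | q) requires p | q at every successor {w1, w3}.
      p | q fails at w1, so [](p | q) is false at w0.
Satisfying worlds: {w1}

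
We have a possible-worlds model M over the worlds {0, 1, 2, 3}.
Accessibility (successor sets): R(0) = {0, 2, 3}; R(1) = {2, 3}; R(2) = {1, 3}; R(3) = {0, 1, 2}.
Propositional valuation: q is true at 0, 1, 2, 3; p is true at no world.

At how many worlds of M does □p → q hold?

4

Recall that □ψ holds at a world iff ψ holds at every accessible world, and ◇ψ holds iff ψ holds at some accessible world.
Let φ = □p → q. Evaluate φ at each world:
  0 (successors {0, 2, 3}): φ is true.
  1 (successors {2, 3}): φ is true.
  2 (successors {1, 3}): φ is true.
  3 (successors {0, 1, 2}): φ is true.
For instance, at 0:
  At 0: □p is false, q is true, so □p → q is true.
    At 0: □p requires p at every successor {0, 2, 3}.
      p fails at 0, so □p is false at 0.
Satisfying worlds: {0, 1, 2, 3}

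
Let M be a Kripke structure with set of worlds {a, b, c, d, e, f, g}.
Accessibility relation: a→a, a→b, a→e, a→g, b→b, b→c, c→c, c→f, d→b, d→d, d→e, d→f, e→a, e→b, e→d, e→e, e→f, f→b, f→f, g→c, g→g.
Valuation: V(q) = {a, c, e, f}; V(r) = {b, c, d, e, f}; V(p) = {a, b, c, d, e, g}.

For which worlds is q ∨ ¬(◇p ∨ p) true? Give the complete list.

Let φ = q ∨ ¬(◇p ∨ p). Evaluate φ at each world:
  a (successors {a, b, e, g}): φ is true.
  b (successors {b, c}): φ is false.
  c (successors {c, f}): φ is true.
  d (successors {b, d, e, f}): φ is false.
  e (successors {a, b, d, e, f}): φ is true.
  f (successors {b, f}): φ is true.
  g (successors {c, g}): φ is false.
For instance, at g:
  At g: q is false, ¬(◇p ∨ p) is false, so q ∨ ¬(◇p ∨ p) is false.
    At g: ◇p ∨ p is true, so ¬(◇p ∨ p) is false.
      At g: ◇p is true, p is true, so ◇p ∨ p is true.
Satisfying worlds: {a, c, e, f}

a, c, e, f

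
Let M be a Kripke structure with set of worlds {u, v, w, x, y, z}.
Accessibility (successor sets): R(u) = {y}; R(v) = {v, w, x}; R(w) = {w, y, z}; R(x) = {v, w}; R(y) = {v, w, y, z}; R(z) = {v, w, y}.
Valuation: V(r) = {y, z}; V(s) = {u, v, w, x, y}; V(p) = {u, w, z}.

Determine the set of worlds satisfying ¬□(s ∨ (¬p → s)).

none

Let φ = ¬□(s ∨ (¬p → s)). Evaluate φ at each world:
  u (successors {y}): φ is false.
  v (successors {v, w, x}): φ is false.
  w (successors {w, y, z}): φ is false.
  x (successors {v, w}): φ is false.
  y (successors {v, w, y, z}): φ is false.
  z (successors {v, w, y}): φ is false.
For instance, at y:
  At y: □(s ∨ (¬p → s)) is true, so ¬□(s ∨ (¬p → s)) is false.
    At y: □(s ∨ (¬p → s)) requires s ∨ (¬p → s) at every successor {v, w, y, z}.
      At v: s ∨ (¬p → s) is true.
      At w: s ∨ (¬p → s) is true.
      At y: s ∨ (¬p → s) is true.
      At z: s ∨ (¬p → s) is true.
    So □(s ∨ (¬p → s)) is true at y.
Satisfying worlds: none.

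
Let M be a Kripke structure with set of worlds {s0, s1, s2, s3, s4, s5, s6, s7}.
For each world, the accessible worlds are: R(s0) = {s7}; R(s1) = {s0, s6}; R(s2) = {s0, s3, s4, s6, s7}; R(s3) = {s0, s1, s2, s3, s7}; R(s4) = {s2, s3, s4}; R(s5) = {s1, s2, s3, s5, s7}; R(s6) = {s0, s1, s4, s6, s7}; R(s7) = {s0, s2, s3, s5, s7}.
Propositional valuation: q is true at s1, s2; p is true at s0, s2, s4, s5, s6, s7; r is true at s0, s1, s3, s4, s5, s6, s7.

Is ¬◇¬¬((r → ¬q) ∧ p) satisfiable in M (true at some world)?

No

Let φ = ¬◇¬¬((r → ¬q) ∧ p). Evaluate φ at each world:
  s0 (successors {s7}): φ is false.
  s1 (successors {s0, s6}): φ is false.
  s2 (successors {s0, s3, s4, s6, s7}): φ is false.
  s3 (successors {s0, s1, s2, s3, s7}): φ is false.
  s4 (successors {s2, s3, s4}): φ is false.
  s5 (successors {s1, s2, s3, s5, s7}): φ is false.
  s6 (successors {s0, s1, s4, s6, s7}): φ is false.
  s7 (successors {s0, s2, s3, s5, s7}): φ is false.
For instance, at s5:
  At s5: ◇¬¬((r → ¬q) ∧ p) is true, so ¬◇¬¬((r → ¬q) ∧ p) is false.
    At s5: ◇¬¬((r → ¬q) ∧ p) requires ¬¬((r → ¬q) ∧ p) at some successor in {s1, s2, s3, s5, s7}.
      ¬¬((r → ¬q) ∧ p) holds at s2, so ◇¬¬((r → ¬q) ∧ p) is true at s5.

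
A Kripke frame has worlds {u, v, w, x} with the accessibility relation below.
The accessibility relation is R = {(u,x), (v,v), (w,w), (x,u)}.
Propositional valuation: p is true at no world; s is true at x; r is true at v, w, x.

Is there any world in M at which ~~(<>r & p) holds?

Recall that <>ψ holds at a world iff ψ holds at some accessible world.
Let φ = ~~(<>r & p). Evaluate φ at each world:
  u (successors {x}): φ is false.
  v (successors {v}): φ is false.
  w (successors {w}): φ is false.
  x (successors {u}): φ is false.
For instance, at w:
  At w: ~(<>r & p) is true, so ~~(<>r & p) is false.
    At w: <>r & p is false, so ~(<>r & p) is true.
      At w: <>r is true, p is false, so <>r & p is false.

No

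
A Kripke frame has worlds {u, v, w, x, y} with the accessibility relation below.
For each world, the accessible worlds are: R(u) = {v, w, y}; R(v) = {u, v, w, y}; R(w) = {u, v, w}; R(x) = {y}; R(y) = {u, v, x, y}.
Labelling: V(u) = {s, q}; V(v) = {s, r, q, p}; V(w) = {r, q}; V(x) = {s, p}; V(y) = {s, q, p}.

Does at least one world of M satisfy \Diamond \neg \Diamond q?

Let φ = \Diamond \neg \Diamond q. Evaluate φ at each world:
  u (successors {v, w, y}): φ is false.
  v (successors {u, v, w, y}): φ is false.
  w (successors {u, v, w}): φ is false.
  x (successors {y}): φ is false.
  y (successors {u, v, x, y}): φ is false.
For instance, at u:
  At u: \Diamond \neg \Diamond q requires \neg \Diamond q at some successor in {v, w, y}.
    At v: \neg \Diamond q is false.
    At w: \neg \Diamond q is false.
    At y: \neg \Diamond q is false.
  So \Diamond \neg \Diamond q is false at u.

No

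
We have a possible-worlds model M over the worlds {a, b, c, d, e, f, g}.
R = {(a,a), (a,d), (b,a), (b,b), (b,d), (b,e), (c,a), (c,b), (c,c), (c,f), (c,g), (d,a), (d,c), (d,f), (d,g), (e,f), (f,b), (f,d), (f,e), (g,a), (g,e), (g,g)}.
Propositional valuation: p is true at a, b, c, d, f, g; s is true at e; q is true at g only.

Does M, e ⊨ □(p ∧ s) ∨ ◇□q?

No

Recall that □ψ holds at a world iff ψ holds at every accessible world, and ◇ψ holds iff ψ holds at some accessible world.
At e: □(p ∧ s) is false, ◇□q is false, so □(p ∧ s) ∨ ◇□q is false.
  At e: □(p ∧ s) requires p ∧ s at every successor {f}.
    p ∧ s fails at f, so □(p ∧ s) is false at e.
  At e: ◇□q requires □q at some successor in {f}.
    At f: □q is false.
  So ◇□q is false at e.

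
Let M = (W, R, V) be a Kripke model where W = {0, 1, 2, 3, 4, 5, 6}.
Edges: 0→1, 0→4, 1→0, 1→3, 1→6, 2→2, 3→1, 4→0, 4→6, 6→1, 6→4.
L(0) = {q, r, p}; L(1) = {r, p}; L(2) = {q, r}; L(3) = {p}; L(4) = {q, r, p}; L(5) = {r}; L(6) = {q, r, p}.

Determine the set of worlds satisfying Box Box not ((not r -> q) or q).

Let φ = Box Box not ((not r -> q) or q). Evaluate φ at each world:
  0 (successors {1, 4}): φ is false.
  1 (successors {0, 3, 6}): φ is false.
  2 (successors {2}): φ is false.
  3 (successors {1}): φ is false.
  4 (successors {0, 6}): φ is false.
  5 (successors ∅): φ is true.
  6 (successors {1, 4}): φ is false.
For instance, at 0:
  At 0: Box Box not ((not r -> q) or q) requires Box not ((not r -> q) or q) at every successor {1, 4}.
    Box not ((not r -> q) or q) fails at 1, so Box Box not ((not r -> q) or q) is false at 0.
      At 1: Box not ((not r -> q) or q) requires not ((not r -> q) or q) at every successor {0, 3, 6}.
        not ((not r -> q) or q) fails at 0, so Box not ((not r -> q) or q) is false at 1.
Satisfying worlds: {5}

5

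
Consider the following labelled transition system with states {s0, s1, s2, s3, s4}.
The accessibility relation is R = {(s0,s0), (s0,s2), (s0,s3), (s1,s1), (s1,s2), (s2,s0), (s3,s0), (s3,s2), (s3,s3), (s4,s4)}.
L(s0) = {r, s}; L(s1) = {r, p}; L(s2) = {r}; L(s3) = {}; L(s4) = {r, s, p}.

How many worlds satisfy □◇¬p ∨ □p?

5

Let φ = □◇¬p ∨ □p. Evaluate φ at each world:
  s0 (successors {s0, s2, s3}): φ is true.
  s1 (successors {s1, s2}): φ is true.
  s2 (successors {s0}): φ is true.
  s3 (successors {s0, s2, s3}): φ is true.
  s4 (successors {s4}): φ is true.
For instance, at s1:
  At s1: □◇¬p is true, □p is false, so □◇¬p ∨ □p is true.
    At s1: □◇¬p requires ◇¬p at every successor {s1, s2}.
      At s1: ◇¬p is true.
      At s2: ◇¬p is true.
    So □◇¬p is true at s1.
    At s1: □p requires p at every successor {s1, s2}.
      p fails at s2, so □p is false at s1.
Satisfying worlds: {s0, s1, s2, s3, s4}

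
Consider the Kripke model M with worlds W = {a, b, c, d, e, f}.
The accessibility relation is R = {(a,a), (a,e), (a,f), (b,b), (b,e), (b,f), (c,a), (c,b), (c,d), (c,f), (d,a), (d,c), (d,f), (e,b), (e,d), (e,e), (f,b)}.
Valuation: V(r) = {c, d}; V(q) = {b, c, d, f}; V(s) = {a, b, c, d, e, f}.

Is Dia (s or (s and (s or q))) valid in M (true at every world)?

Yes

Recall that Dia ψ holds at a world iff ψ holds at some accessible world.
Let φ = Dia (s or (s and (s or q))). Evaluate φ at each world:
  a (successors {a, e, f}): φ is true.
  b (successors {b, e, f}): φ is true.
  c (successors {a, b, d, f}): φ is true.
  d (successors {a, c, f}): φ is true.
  e (successors {b, d, e}): φ is true.
  f (successors {b}): φ is true.
For instance, at a:
  At a: Dia (s or (s and (s or q))) requires s or (s and (s or q)) at some successor in {a, e, f}.
    s or (s and (s or q)) holds at a, so Dia (s or (s and (s or q))) is true at a.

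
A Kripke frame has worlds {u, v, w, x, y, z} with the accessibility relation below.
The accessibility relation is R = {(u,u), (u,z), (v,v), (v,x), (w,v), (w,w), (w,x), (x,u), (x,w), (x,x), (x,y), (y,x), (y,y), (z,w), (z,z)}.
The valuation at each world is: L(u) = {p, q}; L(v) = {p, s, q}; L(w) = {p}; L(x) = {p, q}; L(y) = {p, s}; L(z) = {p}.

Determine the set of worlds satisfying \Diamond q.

Let φ = \Diamond q. Evaluate φ at each world:
  u (successors {u, z}): φ is true.
  v (successors {v, x}): φ is true.
  w (successors {v, w, x}): φ is true.
  x (successors {u, w, x, y}): φ is true.
  y (successors {x, y}): φ is true.
  z (successors {w, z}): φ is false.
For instance, at y:
  At y: \Diamond q requires q at some successor in {x, y}.
    q holds at x, so \Diamond q is true at y.
Satisfying worlds: {u, v, w, x, y}

u, v, w, x, y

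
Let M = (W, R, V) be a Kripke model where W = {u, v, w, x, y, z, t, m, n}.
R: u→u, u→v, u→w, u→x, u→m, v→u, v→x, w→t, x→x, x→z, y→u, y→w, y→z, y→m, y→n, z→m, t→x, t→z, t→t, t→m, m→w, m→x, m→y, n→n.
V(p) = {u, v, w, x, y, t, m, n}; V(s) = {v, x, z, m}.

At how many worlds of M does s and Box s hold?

Let φ = s and Box s. Evaluate φ at each world:
  u (successors {u, v, w, x, m}): φ is false.
  v (successors {u, x}): φ is false.
  w (successors {t}): φ is false.
  x (successors {x, z}): φ is true.
  y (successors {u, w, z, m, n}): φ is false.
  z (successors {m}): φ is true.
  t (successors {x, z, t, m}): φ is false.
  m (successors {w, x, y}): φ is false.
  n (successors {n}): φ is false.
For instance, at v:
  At v: s is true, Box s is false, so s and Box s is false.
    At v: Box s requires s at every successor {u, x}.
      s fails at u, so Box s is false at v.
Satisfying worlds: {x, z}

2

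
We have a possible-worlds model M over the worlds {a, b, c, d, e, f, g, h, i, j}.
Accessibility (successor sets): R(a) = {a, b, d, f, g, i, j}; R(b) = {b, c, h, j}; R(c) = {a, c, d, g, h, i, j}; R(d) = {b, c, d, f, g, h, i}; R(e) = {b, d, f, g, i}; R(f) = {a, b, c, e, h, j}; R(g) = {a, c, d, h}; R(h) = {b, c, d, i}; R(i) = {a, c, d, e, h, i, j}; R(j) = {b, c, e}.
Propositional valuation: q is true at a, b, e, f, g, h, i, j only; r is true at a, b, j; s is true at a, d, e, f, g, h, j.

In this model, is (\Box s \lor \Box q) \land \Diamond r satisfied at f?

No

Recall that \Box ψ holds at a world iff ψ holds at every accessible world, and \Diamond ψ holds iff ψ holds at some accessible world.
At f: \Box s \lor \Box q is false, \Diamond r is true, so (\Box s \lor \Box q) \land \Diamond r is false.
  At f: \Box s is false, \Box q is false, so \Box s \lor \Box q is false.
    At f: \Box s requires s at every successor {a, b, c, e, h, j}.
      s fails at b, so \Box s is false at f.
    At f: \Box q requires q at every successor {a, b, c, e, h, j}.
      q fails at c, so \Box q is false at f.
  At f: \Diamond r requires r at some successor in {a, b, c, e, h, j}.
    r holds at a, so \Diamond r is true at f.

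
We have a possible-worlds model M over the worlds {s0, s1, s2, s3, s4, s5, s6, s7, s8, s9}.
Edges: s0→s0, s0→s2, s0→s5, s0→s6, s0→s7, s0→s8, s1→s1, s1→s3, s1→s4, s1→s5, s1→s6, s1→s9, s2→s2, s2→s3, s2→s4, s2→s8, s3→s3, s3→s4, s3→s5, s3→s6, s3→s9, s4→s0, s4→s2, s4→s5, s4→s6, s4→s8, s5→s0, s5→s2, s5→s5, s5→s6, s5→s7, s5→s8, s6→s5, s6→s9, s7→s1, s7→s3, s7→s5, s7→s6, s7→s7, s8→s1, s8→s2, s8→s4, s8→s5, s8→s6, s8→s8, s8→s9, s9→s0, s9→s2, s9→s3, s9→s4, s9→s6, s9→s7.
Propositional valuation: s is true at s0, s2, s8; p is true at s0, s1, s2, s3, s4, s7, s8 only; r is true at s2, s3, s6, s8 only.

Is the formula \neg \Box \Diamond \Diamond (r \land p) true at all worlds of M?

No

Let φ = \neg \Box \Diamond \Diamond (r \land p). Evaluate φ at each world:
  s0 (successors {s0, s2, s5, s6, s7, s8}): φ is false.
  s1 (successors {s1, s3, s4, s5, s6, s9}): φ is false.
  s2 (successors {s2, s3, s4, s8}): φ is false.
  s3 (successors {s3, s4, s5, s6, s9}): φ is false.
  s4 (successors {s0, s2, s5, s6, s8}): φ is false.
  s5 (successors {s0, s2, s5, s6, s7, s8}): φ is false.
  s6 (successors {s5, s9}): φ is false.
  s7 (successors {s1, s3, s5, s6, s7}): φ is false.
  s8 (successors {s1, s2, s4, s5, s6, s8, s9}): φ is false.
  s9 (successors {s0, s2, s3, s4, s6, s7}): φ is false.
Detail at s0 (counterexample):
  At s0: \Box \Diamond \Diamond (r \land p) is true, so \neg \Box \Diamond \Diamond (r \land p) is false.
    At s0: \Box \Diamond \Diamond (r \land p) requires \Diamond \Diamond (r \land p) at every successor {s0, s2, s5, s6, s7, s8}.
      At s0: \Diamond \Diamond (r \land p) is true.
      At s2: \Diamond \Diamond (r \land p) is true.
      At s5: \Diamond \Diamond (r \land p) is true.
      At s6: \Diamond \Diamond (r \land p) is true.
      At s7: \Diamond \Diamond (r \land p) is true.
      At s8: \Diamond \Diamond (r \land p) is true.
    So \Box \Diamond \Diamond (r \land p) is true at s0.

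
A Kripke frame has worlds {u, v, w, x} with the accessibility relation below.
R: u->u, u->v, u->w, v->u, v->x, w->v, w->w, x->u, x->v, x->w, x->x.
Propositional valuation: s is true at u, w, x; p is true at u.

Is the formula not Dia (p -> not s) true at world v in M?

No

At v: Dia (p -> not s) is true, so not Dia (p -> not s) is false.
  At v: Dia (p -> not s) requires p -> not s at some successor in {u, x}.
    p -> not s holds at x, so Dia (p -> not s) is true at v.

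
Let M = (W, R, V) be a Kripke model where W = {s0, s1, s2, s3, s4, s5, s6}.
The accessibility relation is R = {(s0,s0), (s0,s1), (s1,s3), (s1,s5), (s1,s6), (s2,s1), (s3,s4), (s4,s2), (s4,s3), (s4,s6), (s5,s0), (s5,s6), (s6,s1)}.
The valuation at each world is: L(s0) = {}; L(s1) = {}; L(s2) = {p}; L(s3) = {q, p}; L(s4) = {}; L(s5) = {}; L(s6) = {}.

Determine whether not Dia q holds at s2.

Yes

At s2: Dia q is false, so not Dia q is true.
  At s2: Dia q requires q at some successor in {s1}.
    At s1: q is false.
  So Dia q is false at s2.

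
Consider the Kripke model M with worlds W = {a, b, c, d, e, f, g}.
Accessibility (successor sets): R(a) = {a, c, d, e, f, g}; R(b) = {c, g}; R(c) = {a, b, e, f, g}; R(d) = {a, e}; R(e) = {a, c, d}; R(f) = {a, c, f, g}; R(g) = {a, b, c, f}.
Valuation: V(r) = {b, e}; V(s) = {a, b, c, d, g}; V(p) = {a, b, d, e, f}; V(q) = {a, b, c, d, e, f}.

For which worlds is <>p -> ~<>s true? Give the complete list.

Let φ = <>p -> ~<>s. Evaluate φ at each world:
  a (successors {a, c, d, e, f, g}): φ is false.
  b (successors {c, g}): φ is true.
  c (successors {a, b, e, f, g}): φ is false.
  d (successors {a, e}): φ is false.
  e (successors {a, c, d}): φ is false.
  f (successors {a, c, f, g}): φ is false.
  g (successors {a, b, c, f}): φ is false.
For instance, at a:
  At a: <>p is true, ~<>s is false, so <>p -> ~<>s is false.
    At a: <>p requires p at some successor in {a, c, d, e, f, g}.
      p holds at a, so <>p is true at a.
    At a: <>s is true, so ~<>s is false.
      At a: <>s requires s at some successor in {a, c, d, e, f, g}.
        s holds at a, so <>s is true at a.
Satisfying worlds: {b}

b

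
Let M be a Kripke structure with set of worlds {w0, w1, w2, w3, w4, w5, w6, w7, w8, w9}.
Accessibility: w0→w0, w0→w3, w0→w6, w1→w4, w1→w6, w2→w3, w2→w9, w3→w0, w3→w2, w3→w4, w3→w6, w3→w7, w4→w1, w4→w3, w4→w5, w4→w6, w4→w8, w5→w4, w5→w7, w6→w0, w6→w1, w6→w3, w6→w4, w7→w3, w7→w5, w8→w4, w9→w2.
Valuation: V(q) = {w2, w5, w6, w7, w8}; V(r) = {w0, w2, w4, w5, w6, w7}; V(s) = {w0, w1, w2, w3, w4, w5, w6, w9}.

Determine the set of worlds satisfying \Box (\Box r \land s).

w2, w7

Let φ = \Box (\Box r \land s). Evaluate φ at each world:
  w0 (successors {w0, w3, w6}): φ is false.
  w1 (successors {w4, w6}): φ is false.
  w2 (successors {w3, w9}): φ is true.
  w3 (successors {w0, w2, w4, w6, w7}): φ is false.
  w4 (successors {w1, w3, w5, w6, w8}): φ is false.
  w5 (successors {w4, w7}): φ is false.
  w6 (successors {w0, w1, w3, w4}): φ is false.
  w7 (successors {w3, w5}): φ is true.
  w8 (successors {w4}): φ is false.
  w9 (successors {w2}): φ is false.
For instance, at w5:
  At w5: \Box (\Box r \land s) requires \Box r \land s at every successor {w4, w7}.
    \Box r \land s fails at w4, so \Box (\Box r \land s) is false at w5.
      At w4: \Box r is false, s is true, so \Box r \land s is false.
Satisfying worlds: {w2, w7}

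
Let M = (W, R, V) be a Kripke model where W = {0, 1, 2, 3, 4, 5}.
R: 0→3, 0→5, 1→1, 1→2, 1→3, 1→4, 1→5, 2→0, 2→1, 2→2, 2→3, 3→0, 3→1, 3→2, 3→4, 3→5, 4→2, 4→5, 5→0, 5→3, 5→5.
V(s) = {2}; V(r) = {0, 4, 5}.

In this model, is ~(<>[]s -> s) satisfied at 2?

No

Recall that []ψ holds at a world iff ψ holds at every accessible world, and <>ψ holds iff ψ holds at some accessible world.
At 2: <>[]s -> s is true, so ~(<>[]s -> s) is false.
  At 2: <>[]s is false, s is true, so <>[]s -> s is true.
    At 2: <>[]s requires []s at some successor in {0, 1, 2, 3}.
      At 0: []s is false.
      At 1: []s is false.
      At 2: []s is false.
      At 3: []s is false.
    So <>[]s is false at 2.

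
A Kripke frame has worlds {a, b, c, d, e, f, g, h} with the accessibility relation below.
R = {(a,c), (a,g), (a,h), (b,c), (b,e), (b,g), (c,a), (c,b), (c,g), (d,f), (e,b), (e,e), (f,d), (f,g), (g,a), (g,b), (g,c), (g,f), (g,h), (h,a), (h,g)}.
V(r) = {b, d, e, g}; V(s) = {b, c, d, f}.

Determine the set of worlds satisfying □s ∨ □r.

d, e, f

Let φ = □s ∨ □r. Evaluate φ at each world:
  a (successors {c, g, h}): φ is false.
  b (successors {c, e, g}): φ is false.
  c (successors {a, b, g}): φ is false.
  d (successors {f}): φ is true.
  e (successors {b, e}): φ is true.
  f (successors {d, g}): φ is true.
  g (successors {a, b, c, f, h}): φ is false.
  h (successors {a, g}): φ is false.
For instance, at g:
  At g: □s is false, □r is false, so □s ∨ □r is false.
    At g: □s requires s at every successor {a, b, c, f, h}.
      s fails at a, so □s is false at g.
    At g: □r requires r at every successor {a, b, c, f, h}.
      r fails at a, so □r is false at g.
Satisfying worlds: {d, e, f}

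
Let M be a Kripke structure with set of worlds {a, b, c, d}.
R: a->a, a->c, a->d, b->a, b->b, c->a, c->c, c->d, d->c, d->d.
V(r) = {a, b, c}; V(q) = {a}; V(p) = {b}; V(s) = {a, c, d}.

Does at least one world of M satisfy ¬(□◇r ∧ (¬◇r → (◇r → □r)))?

No

Let φ = ¬(□◇r ∧ (¬◇r → (◇r → □r))). Evaluate φ at each world:
  a (successors {a, c, d}): φ is false.
  b (successors {a, b}): φ is false.
  c (successors {a, c, d}): φ is false.
  d (successors {c, d}): φ is false.
For instance, at a:
  At a: □◇r ∧ (¬◇r → (◇r → □r)) is true, so ¬(□◇r ∧ (¬◇r → (◇r → □r))) is false.
    At a: □◇r is true, ¬◇r → (◇r → □r) is true, so □◇r ∧ (¬◇r → (◇r → □r)) is true.
      At a: □◇r requires ◇r at every successor {a, c, d}.
        At a: ◇r is true.
        At c: ◇r is true.
        At d: ◇r is true.
      So □◇r is true at a.
      At a: ¬◇r is false, ◇r → □r is false, so ¬◇r → (◇r → □r) is true.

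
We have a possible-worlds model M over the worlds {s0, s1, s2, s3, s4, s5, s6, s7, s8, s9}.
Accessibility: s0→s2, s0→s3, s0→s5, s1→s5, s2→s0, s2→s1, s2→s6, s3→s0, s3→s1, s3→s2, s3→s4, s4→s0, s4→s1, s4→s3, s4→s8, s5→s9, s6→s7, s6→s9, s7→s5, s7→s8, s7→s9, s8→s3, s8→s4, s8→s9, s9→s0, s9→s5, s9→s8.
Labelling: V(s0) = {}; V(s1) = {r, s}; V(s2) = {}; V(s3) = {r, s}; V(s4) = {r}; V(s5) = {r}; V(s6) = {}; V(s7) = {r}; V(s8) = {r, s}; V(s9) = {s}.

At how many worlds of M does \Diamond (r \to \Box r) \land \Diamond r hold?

8

Let φ = \Diamond (r \to \Box r) \land \Diamond r. Evaluate φ at each world:
  s0 (successors {s2, s3, s5}): φ is true.
  s1 (successors {s5}): φ is false.
  s2 (successors {s0, s1, s6}): φ is true.
  s3 (successors {s0, s1, s2, s4}): φ is true.
  s4 (successors {s0, s1, s3, s8}): φ is true.
  s5 (successors {s9}): φ is false.
  s6 (successors {s7, s9}): φ is true.
  s7 (successors {s5, s8, s9}): φ is true.
  s8 (successors {s3, s4, s9}): φ is true.
  s9 (successors {s0, s5, s8}): φ is true.
For instance, at s4:
  At s4: \Diamond (r \to \Box r) is true, \Diamond r is true, so \Diamond (r \to \Box r) \land \Diamond r is true.
    At s4: \Diamond (r \to \Box r) requires r \to \Box r at some successor in {s0, s1, s3, s8}.
      r \to \Box r holds at s0, so \Diamond (r \to \Box r) is true at s4.
    At s4: \Diamond r requires r at some successor in {s0, s1, s3, s8}.
      r holds at s1, so \Diamond r is true at s4.
Satisfying worlds: {s0, s2, s3, s4, s6, s7, s8, s9}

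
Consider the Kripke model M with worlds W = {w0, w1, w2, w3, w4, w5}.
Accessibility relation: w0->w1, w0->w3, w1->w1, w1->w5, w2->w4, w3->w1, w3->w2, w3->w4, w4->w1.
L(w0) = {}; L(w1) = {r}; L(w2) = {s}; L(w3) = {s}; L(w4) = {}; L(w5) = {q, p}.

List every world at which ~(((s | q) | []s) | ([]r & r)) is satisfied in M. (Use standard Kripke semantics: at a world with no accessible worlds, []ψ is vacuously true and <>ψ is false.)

Let φ = ~(((s | q) | []s) | ([]r & r)). Evaluate φ at each world:
  w0 (successors {w1, w3}): φ is true.
  w1 (successors {w1, w5}): φ is true.
  w2 (successors {w4}): φ is false.
  w3 (successors {w1, w2, w4}): φ is false.
  w4 (successors {w1}): φ is true.
  w5 (successors ∅): φ is false.
For instance, at w2:
  At w2: ((s | q) | []s) | ([]r & r) is true, so ~(((s | q) | []s) | ([]r & r)) is false.
    At w2: (s | q) | []s is true, []r & r is false, so ((s | q) | []s) | ([]r & r) is true.
      At w2: s | q is true, []s is false, so (s | q) | []s is true.
      At w2: []r is false, r is false, so []r & r is false.
Satisfying worlds: {w0, w1, w4}

w0, w1, w4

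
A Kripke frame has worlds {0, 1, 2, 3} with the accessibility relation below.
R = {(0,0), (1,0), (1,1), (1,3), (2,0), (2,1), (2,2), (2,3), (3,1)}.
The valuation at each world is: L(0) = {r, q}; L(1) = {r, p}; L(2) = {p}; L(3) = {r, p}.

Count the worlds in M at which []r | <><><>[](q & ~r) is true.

3

Let φ = []r | <><><>[](q & ~r). Evaluate φ at each world:
  0 (successors {0}): φ is true.
  1 (successors {0, 1, 3}): φ is true.
  2 (successors {0, 1, 2, 3}): φ is false.
  3 (successors {1}): φ is true.
For instance, at 2:
  At 2: []r is false, <><><>[](q & ~r) is false, so []r | <><><>[](q & ~r) is false.
    At 2: []r requires r at every successor {0, 1, 2, 3}.
      r fails at 2, so []r is false at 2.
    At 2: <><><>[](q & ~r) requires <><>[](q & ~r) at some successor in {0, 1, 2, 3}.
      At 0: <><>[](q & ~r) is false.
      At 1: <><>[](q & ~r) is false.
      At 2: <><>[](q & ~r) is false.
      At 3: <><>[](q & ~r) is false.
    So <><><>[](q & ~r) is false at 2.
Satisfying worlds: {0, 1, 3}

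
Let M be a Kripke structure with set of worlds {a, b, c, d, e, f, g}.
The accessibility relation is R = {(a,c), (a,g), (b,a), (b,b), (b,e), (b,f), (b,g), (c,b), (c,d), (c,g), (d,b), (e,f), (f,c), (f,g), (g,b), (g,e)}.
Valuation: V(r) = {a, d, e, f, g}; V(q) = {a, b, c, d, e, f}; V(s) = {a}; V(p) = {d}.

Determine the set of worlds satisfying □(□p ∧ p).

none

Let φ = □(□p ∧ p). Evaluate φ at each world:
  a (successors {c, g}): φ is false.
  b (successors {a, b, e, f, g}): φ is false.
  c (successors {b, d, g}): φ is false.
  d (successors {b}): φ is false.
  e (successors {f}): φ is false.
  f (successors {c, g}): φ is false.
  g (successors {b, e}): φ is false.
For instance, at g:
  At g: □(□p ∧ p) requires □p ∧ p at every successor {b, e}.
    □p ∧ p fails at b, so □(□p ∧ p) is false at g.
      At b: □p is false, p is false, so □p ∧ p is false.
Satisfying worlds: none.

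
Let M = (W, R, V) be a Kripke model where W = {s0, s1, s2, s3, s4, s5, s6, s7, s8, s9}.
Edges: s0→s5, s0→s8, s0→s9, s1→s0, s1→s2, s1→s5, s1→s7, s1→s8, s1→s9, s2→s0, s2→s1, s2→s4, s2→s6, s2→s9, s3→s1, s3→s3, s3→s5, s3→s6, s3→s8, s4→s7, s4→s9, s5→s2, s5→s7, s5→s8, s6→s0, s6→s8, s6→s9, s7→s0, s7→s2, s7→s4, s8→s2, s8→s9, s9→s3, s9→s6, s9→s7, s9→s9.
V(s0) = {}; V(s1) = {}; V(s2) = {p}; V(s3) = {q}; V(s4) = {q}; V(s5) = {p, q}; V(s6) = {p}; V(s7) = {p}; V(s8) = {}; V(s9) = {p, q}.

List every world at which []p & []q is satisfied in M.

Let φ = []p & []q. Evaluate φ at each world:
  s0 (successors {s5, s8, s9}): φ is false.
  s1 (successors {s0, s2, s5, s7, s8, s9}): φ is false.
  s2 (successors {s0, s1, s4, s6, s9}): φ is false.
  s3 (successors {s1, s3, s5, s6, s8}): φ is false.
  s4 (successors {s7, s9}): φ is false.
  s5 (successors {s2, s7, s8}): φ is false.
  s6 (successors {s0, s8, s9}): φ is false.
  s7 (successors {s0, s2, s4}): φ is false.
  s8 (successors {s2, s9}): φ is false.
  s9 (successors {s3, s6, s7, s9}): φ is false.
For instance, at s3:
  At s3: []p is false, []q is false, so []p & []q is false.
    At s3: []p requires p at every successor {s1, s3, s5, s6, s8}.
      p fails at s1, so []p is false at s3.
    At s3: []q requires q at every successor {s1, s3, s5, s6, s8}.
      q fails at s1, so []q is false at s3.
Satisfying worlds: none.

none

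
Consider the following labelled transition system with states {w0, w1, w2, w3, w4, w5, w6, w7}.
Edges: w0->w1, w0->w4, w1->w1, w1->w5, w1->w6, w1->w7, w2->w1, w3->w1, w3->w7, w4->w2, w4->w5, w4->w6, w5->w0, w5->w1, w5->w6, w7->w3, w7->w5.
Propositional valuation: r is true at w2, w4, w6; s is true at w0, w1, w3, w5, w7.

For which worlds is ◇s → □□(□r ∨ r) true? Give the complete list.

Let φ = ◇s → □□(□r ∨ r). Evaluate φ at each world:
  w0 (successors {w1, w4}): φ is false.
  w1 (successors {w1, w5, w6, w7}): φ is false.
  w2 (successors {w1}): φ is false.
  w3 (successors {w1, w7}): φ is false.
  w4 (successors {w2, w5, w6}): φ is false.
  w5 (successors {w0, w1, w6}): φ is false.
  w6 (successors ∅): φ is true.
  w7 (successors {w3, w5}): φ is false.
For instance, at w4:
  At w4: ◇s is true, □□(□r ∨ r) is false, so ◇s → □□(□r ∨ r) is false.
    At w4: ◇s requires s at some successor in {w2, w5, w6}.
      s holds at w5, so ◇s is true at w4.
    At w4: □□(□r ∨ r) requires □(□r ∨ r) at every successor {w2, w5, w6}.
      □(□r ∨ r) fails at w2, so □□(□r ∨ r) is false at w4.
Satisfying worlds: {w6}

w6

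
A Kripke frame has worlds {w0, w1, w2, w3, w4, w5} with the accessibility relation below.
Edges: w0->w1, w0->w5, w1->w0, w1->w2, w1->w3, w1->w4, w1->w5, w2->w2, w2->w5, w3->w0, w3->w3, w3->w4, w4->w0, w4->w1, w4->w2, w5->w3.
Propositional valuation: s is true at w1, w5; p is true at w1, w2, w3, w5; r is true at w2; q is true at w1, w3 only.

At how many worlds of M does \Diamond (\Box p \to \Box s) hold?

5

Let φ = \Diamond (\Box p \to \Box s). Evaluate φ at each world:
  w0 (successors {w1, w5}): φ is true.
  w1 (successors {w0, w2, w3, w4, w5}): φ is true.
  w2 (successors {w2, w5}): φ is false.
  w3 (successors {w0, w3, w4}): φ is true.
  w4 (successors {w0, w1, w2}): φ is true.
  w5 (successors {w3}): φ is true.
For instance, at w2:
  At w2: \Diamond (\Box p \to \Box s) requires \Box p \to \Box s at some successor in {w2, w5}.
    At w2: \Box p \to \Box s is false.
    At w5: \Box p \to \Box s is false.
  So \Diamond (\Box p \to \Box s) is false at w2.
Satisfying worlds: {w0, w1, w3, w4, w5}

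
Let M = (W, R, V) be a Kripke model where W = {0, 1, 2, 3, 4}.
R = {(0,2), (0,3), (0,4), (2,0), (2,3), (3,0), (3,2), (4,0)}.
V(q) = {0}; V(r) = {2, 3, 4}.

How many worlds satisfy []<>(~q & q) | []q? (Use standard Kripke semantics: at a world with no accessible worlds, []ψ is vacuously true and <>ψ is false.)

2

Let φ = []<>(~q & q) | []q. Evaluate φ at each world:
  0 (successors {2, 3, 4}): φ is false.
  1 (successors ∅): φ is true.
  2 (successors {0, 3}): φ is false.
  3 (successors {0, 2}): φ is false.
  4 (successors {0}): φ is true.
For instance, at 4:
  At 4: []<>(~q & q) is false, []q is true, so []<>(~q & q) | []q is true.
    At 4: []<>(~q & q) requires <>(~q & q) at every successor {0}.
      <>(~q & q) fails at 0, so []<>(~q & q) is false at 4.
    At 4: []q requires q at every successor {0}.
      At 0: q is true.
    So []q is true at 4.
Satisfying worlds: {1, 4}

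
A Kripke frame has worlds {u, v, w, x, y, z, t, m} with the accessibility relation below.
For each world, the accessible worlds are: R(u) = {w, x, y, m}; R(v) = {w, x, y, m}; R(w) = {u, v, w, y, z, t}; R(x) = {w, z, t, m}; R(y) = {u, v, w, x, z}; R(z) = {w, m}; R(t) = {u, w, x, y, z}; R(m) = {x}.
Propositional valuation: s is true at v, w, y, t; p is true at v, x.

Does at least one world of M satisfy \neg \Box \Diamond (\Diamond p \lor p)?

Let φ = \neg \Box \Diamond (\Diamond p \lor p). Evaluate φ at each world:
  u (successors {w, x, y, m}): φ is false.
  v (successors {w, x, y, m}): φ is false.
  w (successors {u, v, w, y, z, t}): φ is false.
  x (successors {w, z, t, m}): φ is false.
  y (successors {u, v, w, x, z}): φ is false.
  z (successors {w, m}): φ is false.
  t (successors {u, w, x, y, z}): φ is false.
  m (successors {x}): φ is false.
For instance, at v:
  At v: \Box \Diamond (\Diamond p \lor p) is true, so \neg \Box \Diamond (\Diamond p \lor p) is false.
    At v: \Box \Diamond (\Diamond p \lor p) requires \Diamond (\Diamond p \lor p) at every successor {w, x, y, m}.
      At w: \Diamond (\Diamond p \lor p) is true.
      At x: \Diamond (\Diamond p \lor p) is true.
      At y: \Diamond (\Diamond p \lor p) is true.
      At m: \Diamond (\Diamond p \lor p) is true.
    So \Box \Diamond (\Diamond p \lor p) is true at v.

No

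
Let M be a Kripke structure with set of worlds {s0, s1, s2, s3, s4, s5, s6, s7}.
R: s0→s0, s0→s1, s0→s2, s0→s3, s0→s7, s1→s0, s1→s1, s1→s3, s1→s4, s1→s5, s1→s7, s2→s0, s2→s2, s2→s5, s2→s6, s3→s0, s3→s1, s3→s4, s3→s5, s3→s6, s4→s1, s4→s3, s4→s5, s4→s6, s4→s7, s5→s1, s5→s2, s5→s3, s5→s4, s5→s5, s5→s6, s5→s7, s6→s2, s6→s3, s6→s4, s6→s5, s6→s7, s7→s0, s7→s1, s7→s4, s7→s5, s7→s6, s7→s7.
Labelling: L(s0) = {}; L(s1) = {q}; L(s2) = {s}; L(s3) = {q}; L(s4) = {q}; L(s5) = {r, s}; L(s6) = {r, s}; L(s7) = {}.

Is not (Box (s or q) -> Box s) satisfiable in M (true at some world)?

Let φ = not (Box (s or q) -> Box s). Evaluate φ at each world:
  s0 (successors {s0, s1, s2, s3, s7}): φ is false.
  s1 (successors {s0, s1, s3, s4, s5, s7}): φ is false.
  s2 (successors {s0, s2, s5, s6}): φ is false.
  s3 (successors {s0, s1, s4, s5, s6}): φ is false.
  s4 (successors {s1, s3, s5, s6, s7}): φ is false.
  s5 (successors {s1, s2, s3, s4, s5, s6, s7}): φ is false.
  s6 (successors {s2, s3, s4, s5, s7}): φ is false.
  s7 (successors {s0, s1, s4, s5, s6, s7}): φ is false.
For instance, at s5:
  At s5: Box (s or q) -> Box s is true, so not (Box (s or q) -> Box s) is false.
    At s5: Box (s or q) is false, Box s is false, so Box (s or q) -> Box s is true.
      At s5: Box (s or q) requires s or q at every successor {s1, s2, s3, s4, s5, s6, s7}.
        s or q fails at s7, so Box (s or q) is false at s5.
      At s5: Box s requires s at every successor {s1, s2, s3, s4, s5, s6, s7}.
        s fails at s1, so Box s is false at s5.

No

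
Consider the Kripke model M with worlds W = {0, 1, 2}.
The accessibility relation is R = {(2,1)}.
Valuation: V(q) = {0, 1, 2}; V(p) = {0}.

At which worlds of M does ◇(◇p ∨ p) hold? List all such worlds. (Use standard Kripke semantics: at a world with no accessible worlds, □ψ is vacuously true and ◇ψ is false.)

none

Let φ = ◇(◇p ∨ p). Evaluate φ at each world:
  0 (successors ∅): φ is false.
  1 (successors ∅): φ is false.
  2 (successors {1}): φ is false.
For instance, at 2:
  At 2: ◇(◇p ∨ p) requires ◇p ∨ p at some successor in {1}.
    At 1: ◇p ∨ p is false.
  So ◇(◇p ∨ p) is false at 2.
Satisfying worlds: none.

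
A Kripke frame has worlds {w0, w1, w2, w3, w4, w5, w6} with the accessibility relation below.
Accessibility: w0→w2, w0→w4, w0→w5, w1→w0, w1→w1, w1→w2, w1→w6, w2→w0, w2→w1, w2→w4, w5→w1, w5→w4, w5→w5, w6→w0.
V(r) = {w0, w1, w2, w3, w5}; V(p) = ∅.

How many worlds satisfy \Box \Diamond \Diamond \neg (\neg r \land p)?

4

Let φ = \Box \Diamond \Diamond \neg (\neg r \land p). Evaluate φ at each world:
  w0 (successors {w2, w4, w5}): φ is false.
  w1 (successors {w0, w1, w2, w6}): φ is true.
  w2 (successors {w0, w1, w4}): φ is false.
  w3 (successors ∅): φ is true.
  w4 (successors ∅): φ is true.
  w5 (successors {w1, w4, w5}): φ is false.
  w6 (successors {w0}): φ is true.
For instance, at w1:
  At w1: \Box \Diamond \Diamond \neg (\neg r \land p) requires \Diamond \Diamond \neg (\neg r \land p) at every successor {w0, w1, w2, w6}.
    At w0: \Diamond \Diamond \neg (\neg r \land p) is true.
    At w1: \Diamond \Diamond \neg (\neg r \land p) is true.
    At w2: \Diamond \Diamond \neg (\neg r \land p) is true.
    At w6: \Diamond \Diamond \neg (\neg r \land p) is true.
  So \Box \Diamond \Diamond \neg (\neg r \land p) is true at w1.
Satisfying worlds: {w1, w3, w4, w6}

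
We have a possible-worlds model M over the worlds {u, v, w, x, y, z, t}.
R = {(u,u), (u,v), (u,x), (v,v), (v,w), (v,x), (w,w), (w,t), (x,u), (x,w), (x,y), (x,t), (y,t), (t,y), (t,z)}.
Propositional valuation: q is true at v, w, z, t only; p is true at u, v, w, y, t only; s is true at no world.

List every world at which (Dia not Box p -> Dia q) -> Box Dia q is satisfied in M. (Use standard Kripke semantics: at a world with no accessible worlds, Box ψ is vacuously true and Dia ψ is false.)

Let φ = (Dia not Box p -> Dia q) -> Box Dia q. Evaluate φ at each world:
  u (successors {u, v, x}): φ is true.
  v (successors {v, w, x}): φ is true.
  w (successors {w, t}): φ is true.
  x (successors {u, w, y, t}): φ is true.
  y (successors {t}): φ is true.
  z (successors ∅): φ is true.
  t (successors {y, z}): φ is false.
For instance, at w:
  At w: Dia not Box p -> Dia q is true, Box Dia q is true, so (Dia not Box p -> Dia q) -> Box Dia q is true.
    At w: Dia not Box p is true, Dia q is true, so Dia not Box p -> Dia q is true.
      At w: Dia not Box p requires not Box p at some successor in {w, t}.
        not Box p holds at t, so Dia not Box p is true at w.
      At w: Dia q requires q at some successor in {w, t}.
        q holds at w, so Dia q is true at w.
    At w: Box Dia q requires Dia q at every successor {w, t}.
      At w: Dia q is true.
      At t: Dia q is true.
    So Box Dia q is true at w.
Satisfying worlds: {u, v, w, x, y, z}

u, v, w, x, y, z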